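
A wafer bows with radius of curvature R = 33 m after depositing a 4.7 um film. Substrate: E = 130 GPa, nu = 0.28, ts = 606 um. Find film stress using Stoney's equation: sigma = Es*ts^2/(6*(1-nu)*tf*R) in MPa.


Step 1: Compute numerator: Es * ts^2 = 130 * 606^2 = 47740680 (GPa*um^2)
Step 2: Compute denominator (R in um): 6*(1-nu)*tf*R = 6*0.72*4.7*33e6 = 670032000.0 (um^2)
Step 3: sigma (GPa) = 47740680 / 670032000.0 = 7.1251e-02 GPa
Step 4: Convert to MPa (x1000): sigma = 71.3 MPa


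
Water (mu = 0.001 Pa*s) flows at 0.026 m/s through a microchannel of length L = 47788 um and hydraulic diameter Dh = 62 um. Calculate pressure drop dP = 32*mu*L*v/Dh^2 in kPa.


Step 1: Convert to SI: L = 47788e-6 m, Dh = 62e-6 m
Step 2: dP = 32 * 0.001 * 47788e-6 * 0.026 / (62e-6)^2
Step 3: dP = 10343.29 Pa
Step 4: Convert to kPa: dP = 10.34 kPa


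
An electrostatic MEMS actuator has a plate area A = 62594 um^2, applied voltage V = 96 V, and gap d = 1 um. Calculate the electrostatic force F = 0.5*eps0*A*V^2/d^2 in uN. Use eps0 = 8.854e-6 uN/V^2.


Step 1: Identify parameters.
eps0 = 8.854e-6 uN/V^2, A = 62594 um^2, V = 96 V, d = 1 um
Step 2: Compute V^2 = 96^2 = 9216
Step 3: Compute d^2 = 1^2 = 1
Step 4: F = 0.5 * 8.854e-6 * 62594 * 9216 / 1
F = 2553.787 uN


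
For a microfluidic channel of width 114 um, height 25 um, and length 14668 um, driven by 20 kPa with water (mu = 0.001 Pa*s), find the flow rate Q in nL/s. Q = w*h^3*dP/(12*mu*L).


Step 1: Convert all dimensions to SI (meters).
w = 114e-6 m, h = 25e-6 m, L = 14668e-6 m, dP = 20e3 Pa
Step 2: Q = w * h^3 * dP / (12 * mu * L)
Q = 114e-6 * (25e-6)^3 * 20e3 / (12 * 0.001 * 14668e-6) = 2.0239637e-10 m^3/s
Step 3: Convert Q from m^3/s to nL/s (1 m^3 = 1e12 nL, so multiply by 1e12).
Q = 202.396 nL/s


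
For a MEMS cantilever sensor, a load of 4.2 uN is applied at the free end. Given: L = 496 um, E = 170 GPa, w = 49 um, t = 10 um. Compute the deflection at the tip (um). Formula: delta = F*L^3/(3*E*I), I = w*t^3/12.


Step 1: Calculate the second moment of area.
I = w * t^3 / 12 = 49 * 10^3 / 12 = 4083.3333 um^4
Step 2: Convert E to consistent units (1 GPa = 1000 uN/um^2).
E = 170 GPa = 170000 uN/um^2
Step 3: Calculate tip deflection.
delta = F * L^3 / (3 * E * I)
delta = 4.2 * 496^3 / (3 * 170000 * 4083.3333)
delta = 0.2461 um


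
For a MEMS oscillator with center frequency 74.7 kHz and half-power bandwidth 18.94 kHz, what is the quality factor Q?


Step 1: Q = f0 / bandwidth
Step 2: Q = 74.7 / 18.94
Q = 3.9


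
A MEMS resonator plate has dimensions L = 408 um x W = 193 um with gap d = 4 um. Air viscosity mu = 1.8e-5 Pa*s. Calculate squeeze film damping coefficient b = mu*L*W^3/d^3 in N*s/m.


Step 1: Convert to SI.
L = 408e-6 m, W = 193e-6 m, d = 4e-6 m
Step 2: W^3 = (193e-6)^3 = 7.19e-12 m^3
Step 3: d^3 = (4e-6)^3 = 6.40e-17 m^3
Step 4: b = 1.8e-5 * 408e-6 * 7.19e-12 / 6.40e-17
b = 8.25e-04 N*s/m


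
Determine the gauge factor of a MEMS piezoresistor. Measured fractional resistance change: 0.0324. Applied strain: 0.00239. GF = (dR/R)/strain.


Step 1: Identify values.
dR/R = 0.0324, strain = 0.00239
Step 2: GF = (dR/R) / strain = 0.0324 / 0.00239
GF = 13.6


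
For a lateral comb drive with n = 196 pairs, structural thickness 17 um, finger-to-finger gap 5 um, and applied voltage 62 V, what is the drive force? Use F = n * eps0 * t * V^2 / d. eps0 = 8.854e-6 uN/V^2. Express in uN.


Step 1: Parameters: n=196, eps0=8.854e-6 uN/V^2, t=17 um, V=62 V, d=5 um
Step 2: V^2 = 3844
Step 3: F = 196 * 8.854e-6 * 17 * 3844 / 5
F = 22.681 uN


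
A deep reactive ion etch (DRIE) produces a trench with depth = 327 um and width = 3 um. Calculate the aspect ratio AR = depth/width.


Step 1: AR = depth / width
Step 2: AR = 327 / 3
AR = 109.0


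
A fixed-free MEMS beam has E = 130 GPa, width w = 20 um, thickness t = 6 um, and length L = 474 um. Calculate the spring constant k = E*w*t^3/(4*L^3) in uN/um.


Step 1: Convert E to consistent units (1 GPa = 1000 uN/um^2).
E = 130 GPa = 130000 uN/um^2
Step 2: Compute t^3 = 6^3 = 216
Step 3: Compute L^3 = 474^3 = 106496424
Step 4: k = 130000 * 20 * 216 / (4 * 106496424)
k = 1.3184 uN/um


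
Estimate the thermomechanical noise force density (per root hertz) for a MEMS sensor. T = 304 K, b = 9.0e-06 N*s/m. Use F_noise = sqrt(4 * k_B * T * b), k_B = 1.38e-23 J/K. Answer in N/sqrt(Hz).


Step 1: Compute 4 * k_B * T * b
= 4 * 1.38e-23 * 304 * 9.0e-06
= 1.5103e-25 N^2/Hz
Step 2: F_noise = sqrt(1.5103e-25)
F_noise = 3.89e-13 N/sqrt(Hz)


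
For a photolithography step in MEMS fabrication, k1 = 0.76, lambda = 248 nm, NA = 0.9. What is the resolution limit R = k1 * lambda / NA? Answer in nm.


Step 1: Identify values: k1 = 0.76, lambda = 248 nm, NA = 0.9
Step 2: R = k1 * lambda / NA
R = 0.76 * 248 / 0.9
R = 209.4 nm


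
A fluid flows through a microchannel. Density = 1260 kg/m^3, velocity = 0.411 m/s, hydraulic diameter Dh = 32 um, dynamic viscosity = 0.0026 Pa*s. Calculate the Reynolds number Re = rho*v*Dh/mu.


Step 1: Convert Dh to meters: Dh = 32e-6 m
Step 2: Re = rho * v * Dh / mu
Re = 1260 * 0.411 * 32e-6 / 0.0026
Re = 6.374


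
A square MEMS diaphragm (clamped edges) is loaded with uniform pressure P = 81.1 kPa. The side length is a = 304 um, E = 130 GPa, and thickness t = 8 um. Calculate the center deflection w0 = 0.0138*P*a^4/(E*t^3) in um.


Step 1: Convert pressure to compatible units (E is in GPa, so P in GPa).
P = 81.1 kPa = 81.1e-6 GPa
Step 2: Compute numerator: 0.0138 * P * a^4.
a^4 = 304^4 = 8540717056
numerator = 0.0138 * 81.1e-6 * 8540717056 = 9.5586e+03
Step 3: Compute denominator: E * t^3 = 130 * 8^3 = 66560
Step 4: w0 = numerator / denominator = 9.5586e+03 / 66560 = 0.1436 um


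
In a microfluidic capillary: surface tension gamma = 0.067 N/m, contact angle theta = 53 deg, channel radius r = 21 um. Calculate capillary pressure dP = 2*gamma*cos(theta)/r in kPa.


Step 1: cos(53 deg) = 0.6018
Step 2: Convert r to m: r = 21e-6 m
Step 3: dP = 2 * 0.067 * 0.6018 / 21e-6 = 3840.1 Pa
Step 4: Convert Pa to kPa (divide by 1000).
dP = 3.84 kPa


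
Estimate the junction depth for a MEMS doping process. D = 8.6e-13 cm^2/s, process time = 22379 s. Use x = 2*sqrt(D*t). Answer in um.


Step 1: Compute D*t = 8.6e-13 * 22379 = 1.924594e-08 cm^2
Step 2: sqrt(D*t) = 1.3873e-04 cm
Step 3: x = 2 * 1.3873e-04 cm = 2.7746e-04 cm
Step 4: Convert to um (1 cm = 1e4 um): x = 2.775 um


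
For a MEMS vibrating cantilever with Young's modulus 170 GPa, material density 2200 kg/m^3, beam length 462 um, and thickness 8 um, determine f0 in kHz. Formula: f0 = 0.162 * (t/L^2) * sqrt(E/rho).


Step 1: Convert units to SI.
t_SI = 8e-6 m, L_SI = 462e-6 m
Step 2: Calculate sqrt(E/rho).
sqrt(170e9 / 2200) = 8790.49 m/s
Step 3: Compute f0.
f0 = 0.162 * 8e-6 / (462e-6)^2 * 8790.49 = 53374.5 Hz = 53.37 kHz


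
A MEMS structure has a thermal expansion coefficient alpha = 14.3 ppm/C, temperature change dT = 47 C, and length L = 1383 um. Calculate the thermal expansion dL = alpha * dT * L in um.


Step 1: Convert CTE: alpha = 14.3 ppm/C = 14.3e-6 /C
Step 2: dL = 14.3e-6 * 47 * 1383
dL = 0.9295 um


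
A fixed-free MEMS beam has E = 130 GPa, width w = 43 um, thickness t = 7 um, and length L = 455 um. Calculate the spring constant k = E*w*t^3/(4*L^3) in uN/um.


Step 1: Convert E to consistent units (1 GPa = 1000 uN/um^2).
E = 130 GPa = 130000 uN/um^2
Step 2: Compute t^3 = 7^3 = 343
Step 3: Compute L^3 = 455^3 = 94196375
Step 4: k = 130000 * 43 * 343 / (4 * 94196375)
k = 5.0888 uN/um


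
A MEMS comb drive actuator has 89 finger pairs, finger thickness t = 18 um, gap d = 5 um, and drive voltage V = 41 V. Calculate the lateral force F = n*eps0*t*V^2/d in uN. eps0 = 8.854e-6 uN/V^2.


Step 1: Parameters: n=89, eps0=8.854e-6 uN/V^2, t=18 um, V=41 V, d=5 um
Step 2: V^2 = 1681
Step 3: F = 89 * 8.854e-6 * 18 * 1681 / 5
F = 4.769 uN


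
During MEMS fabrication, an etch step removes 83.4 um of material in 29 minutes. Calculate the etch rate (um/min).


Step 1: Etch rate = depth / time
Step 2: rate = 83.4 / 29
rate = 2.876 um/min


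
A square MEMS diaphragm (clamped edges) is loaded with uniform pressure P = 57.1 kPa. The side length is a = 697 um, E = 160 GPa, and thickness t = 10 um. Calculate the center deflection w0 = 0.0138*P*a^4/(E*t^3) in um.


Step 1: Convert pressure to compatible units (E is in GPa, so P in GPa).
P = 57.1 kPa = 57.1e-6 GPa
Step 2: Compute numerator: 0.0138 * P * a^4.
a^4 = 697^4 = 236010384481
numerator = 0.0138 * 57.1e-6 * 236010384481 = 1.859715e+05
Step 3: Compute denominator: E * t^3 = 160 * 10^3 = 160000
Step 4: w0 = numerator / denominator = 1.859715e+05 / 160000 = 1.1623 um


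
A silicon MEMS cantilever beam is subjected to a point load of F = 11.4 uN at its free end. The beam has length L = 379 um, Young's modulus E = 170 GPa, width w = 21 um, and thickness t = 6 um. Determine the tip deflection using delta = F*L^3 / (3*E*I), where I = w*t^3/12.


Step 1: Calculate the second moment of area.
I = w * t^3 / 12 = 21 * 6^3 / 12 = 378.0 um^4
Step 2: Convert E to consistent units (1 GPa = 1000 uN/um^2).
E = 170 GPa = 170000 uN/um^2
Step 3: Calculate tip deflection.
delta = F * L^3 / (3 * E * I)
delta = 11.4 * 379^3 / (3 * 170000 * 378.0)
delta = 3.2193 um


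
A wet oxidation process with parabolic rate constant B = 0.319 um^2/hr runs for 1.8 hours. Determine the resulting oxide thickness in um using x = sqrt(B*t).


Step 1: Compute B*t = 0.319 * 1.8 = 0.5742
Step 2: x = sqrt(0.5742)
x = 0.758 um


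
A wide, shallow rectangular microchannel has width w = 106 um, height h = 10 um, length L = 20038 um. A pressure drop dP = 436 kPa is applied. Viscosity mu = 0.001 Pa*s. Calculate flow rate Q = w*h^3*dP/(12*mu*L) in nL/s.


Step 1: Convert all dimensions to SI (meters).
w = 106e-6 m, h = 10e-6 m, L = 20038e-6 m, dP = 436e3 Pa
Step 2: Q = w * h^3 * dP / (12 * mu * L)
Q = 106e-6 * (10e-6)^3 * 436e3 / (12 * 0.001 * 20038e-6) = 1.9220148e-10 m^3/s
Step 3: Convert Q from m^3/s to nL/s (1 m^3 = 1e12 nL, so multiply by 1e12).
Q = 192.201 nL/s


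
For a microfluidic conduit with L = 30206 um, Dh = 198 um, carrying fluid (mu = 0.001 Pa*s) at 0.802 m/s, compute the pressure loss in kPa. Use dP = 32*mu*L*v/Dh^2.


Step 1: Convert to SI: L = 30206e-6 m, Dh = 198e-6 m
Step 2: dP = 32 * 0.001 * 30206e-6 * 0.802 / (198e-6)^2
Step 3: dP = 19773.67 Pa
Step 4: Convert to kPa: dP = 19.77 kPa


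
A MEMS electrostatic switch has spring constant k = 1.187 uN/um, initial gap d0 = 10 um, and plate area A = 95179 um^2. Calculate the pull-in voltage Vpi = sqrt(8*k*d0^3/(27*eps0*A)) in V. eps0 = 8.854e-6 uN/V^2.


Step 1: Compute numerator: 8 * k * d0^3 = 8 * 1.187 * 10^3 = 9496.0
Step 2: Compute denominator: 27 * eps0 * A = 27 * 8.854e-6 * 95179 = 22.753301
Step 3: Vpi = sqrt(9496.0 / 22.753301)
Vpi = 20.43 V


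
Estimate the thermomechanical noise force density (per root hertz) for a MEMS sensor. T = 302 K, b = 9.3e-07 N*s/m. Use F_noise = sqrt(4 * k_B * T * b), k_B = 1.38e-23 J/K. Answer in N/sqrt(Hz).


Step 1: Compute 4 * k_B * T * b
= 4 * 1.38e-23 * 302 * 9.3e-07
= 1.5503e-26 N^2/Hz
Step 2: F_noise = sqrt(1.5503e-26)
F_noise = 1.25e-13 N/sqrt(Hz)


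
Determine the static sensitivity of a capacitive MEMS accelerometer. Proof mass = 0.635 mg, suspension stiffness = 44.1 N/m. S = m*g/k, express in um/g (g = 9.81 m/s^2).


Step 1: Convert mass: m = 0.635 mg = 6.35e-07 kg
Step 2: S = m * g / k = 6.35e-07 * 9.81 / 44.1
Step 3: S = 1.41e-07 m/g
Step 4: Convert to um/g: S = 0.141 um/g


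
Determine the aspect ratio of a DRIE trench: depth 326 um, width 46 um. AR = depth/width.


Step 1: AR = depth / width
Step 2: AR = 326 / 46
AR = 7.1


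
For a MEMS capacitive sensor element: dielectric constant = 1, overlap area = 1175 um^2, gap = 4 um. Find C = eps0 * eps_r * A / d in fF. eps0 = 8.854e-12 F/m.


Step 1: Convert area to m^2: A = 1175e-12 m^2
Step 2: Convert gap to m: d = 4e-6 m
Step 3: C = eps0 * eps_r * A / d
C = 8.854e-12 * 1 * 1175e-12 / 4e-6
Step 4: Convert to fF (multiply by 1e15).
C = 2.6 fF


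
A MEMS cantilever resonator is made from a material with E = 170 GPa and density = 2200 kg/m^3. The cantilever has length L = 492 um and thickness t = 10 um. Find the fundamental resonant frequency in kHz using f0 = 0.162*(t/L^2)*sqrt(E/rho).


Step 1: Convert units to SI.
t_SI = 10e-6 m, L_SI = 492e-6 m
Step 2: Calculate sqrt(E/rho).
sqrt(170e9 / 2200) = 8790.49 m/s
Step 3: Compute f0.
f0 = 0.162 * 10e-6 / (492e-6)^2 * 8790.49 = 58829.9 Hz = 58.83 kHz


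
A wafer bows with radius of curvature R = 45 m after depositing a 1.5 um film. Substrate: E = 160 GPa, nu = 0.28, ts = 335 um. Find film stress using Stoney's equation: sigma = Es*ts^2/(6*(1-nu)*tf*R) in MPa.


Step 1: Compute numerator: Es * ts^2 = 160 * 335^2 = 17956000 (GPa*um^2)
Step 2: Compute denominator (R in um): 6*(1-nu)*tf*R = 6*0.72*1.5*45e6 = 291600000.0 (um^2)
Step 3: sigma (GPa) = 17956000 / 291600000.0 = 6.1578e-02 GPa
Step 4: Convert to MPa (x1000): sigma = 61.6 MPa


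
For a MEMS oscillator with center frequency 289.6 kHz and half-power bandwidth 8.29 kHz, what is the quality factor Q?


Step 1: Q = f0 / bandwidth
Step 2: Q = 289.6 / 8.29
Q = 34.9


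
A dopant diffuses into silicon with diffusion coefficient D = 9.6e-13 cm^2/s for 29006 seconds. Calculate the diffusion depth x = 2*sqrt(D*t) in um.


Step 1: Compute D*t = 9.6e-13 * 29006 = 2.784576e-08 cm^2
Step 2: sqrt(D*t) = 1.6687e-04 cm
Step 3: x = 2 * 1.6687e-04 cm = 3.3374e-04 cm
Step 4: Convert to um (1 cm = 1e4 um): x = 3.337 um


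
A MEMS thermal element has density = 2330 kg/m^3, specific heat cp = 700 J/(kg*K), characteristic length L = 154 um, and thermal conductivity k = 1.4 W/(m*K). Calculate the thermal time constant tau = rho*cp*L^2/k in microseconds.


Step 1: Convert L to m: L = 154e-6 m
Step 2: L^2 = (154e-6)^2 = 2.3716e-08 m^2
Step 3: tau = 2330 * 700 * 2.3716e-08 / 1.4 = 2.762914e-02 s
Step 4: Convert to microseconds (multiply by 1e6).
tau = 27629.14 us


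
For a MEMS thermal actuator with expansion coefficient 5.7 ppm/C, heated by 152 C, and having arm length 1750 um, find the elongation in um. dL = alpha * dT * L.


Step 1: Convert CTE: alpha = 5.7 ppm/C = 5.7e-6 /C
Step 2: dL = 5.7e-6 * 152 * 1750
dL = 1.5162 um


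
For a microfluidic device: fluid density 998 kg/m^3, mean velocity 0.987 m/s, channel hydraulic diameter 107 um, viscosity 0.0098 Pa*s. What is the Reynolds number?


Step 1: Convert Dh to meters: Dh = 107e-6 m
Step 2: Re = rho * v * Dh / mu
Re = 998 * 0.987 * 107e-6 / 0.0098
Re = 10.755


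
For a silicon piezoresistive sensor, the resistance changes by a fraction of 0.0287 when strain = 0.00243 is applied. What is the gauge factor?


Step 1: Identify values.
dR/R = 0.0287, strain = 0.00243
Step 2: GF = (dR/R) / strain = 0.0287 / 0.00243
GF = 11.8


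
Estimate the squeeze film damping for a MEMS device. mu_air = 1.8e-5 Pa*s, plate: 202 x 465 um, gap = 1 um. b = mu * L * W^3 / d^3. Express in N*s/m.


Step 1: Convert to SI.
L = 202e-6 m, W = 465e-6 m, d = 1e-6 m
Step 2: W^3 = (465e-6)^3 = 1.01e-10 m^3
Step 3: d^3 = (1e-6)^3 = 1.00e-18 m^3
Step 4: b = 1.8e-5 * 202e-6 * 1.01e-10 / 1.00e-18
b = 3.66e-01 N*s/m


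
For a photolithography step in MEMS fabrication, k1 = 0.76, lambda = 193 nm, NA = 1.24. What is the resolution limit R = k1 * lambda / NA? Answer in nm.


Step 1: Identify values: k1 = 0.76, lambda = 193 nm, NA = 1.24
Step 2: R = k1 * lambda / NA
R = 0.76 * 193 / 1.24
R = 118.3 nm


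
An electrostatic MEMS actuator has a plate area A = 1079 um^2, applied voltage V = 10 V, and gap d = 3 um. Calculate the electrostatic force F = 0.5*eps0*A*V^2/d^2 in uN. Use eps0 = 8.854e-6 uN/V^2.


Step 1: Identify parameters.
eps0 = 8.854e-6 uN/V^2, A = 1079 um^2, V = 10 V, d = 3 um
Step 2: Compute V^2 = 10^2 = 100
Step 3: Compute d^2 = 3^2 = 9
Step 4: F = 0.5 * 8.854e-6 * 1079 * 100 / 9
F = 0.053 uN


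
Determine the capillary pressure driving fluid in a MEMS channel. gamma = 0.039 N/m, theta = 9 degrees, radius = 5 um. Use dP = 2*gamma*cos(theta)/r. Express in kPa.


Step 1: cos(9 deg) = 0.9877
Step 2: Convert r to m: r = 5e-6 m
Step 3: dP = 2 * 0.039 * 0.9877 / 5e-6 = 15408.1 Pa
Step 4: Convert Pa to kPa (divide by 1000).
dP = 15.41 kPa


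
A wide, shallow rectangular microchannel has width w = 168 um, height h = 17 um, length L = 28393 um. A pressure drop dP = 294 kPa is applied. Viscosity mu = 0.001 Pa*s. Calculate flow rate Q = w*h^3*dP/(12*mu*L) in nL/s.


Step 1: Convert all dimensions to SI (meters).
w = 168e-6 m, h = 17e-6 m, L = 28393e-6 m, dP = 294e3 Pa
Step 2: Q = w * h^3 * dP / (12 * mu * L)
Q = 168e-6 * (17e-6)^3 * 294e3 / (12 * 0.001 * 28393e-6) = 7.1221456e-10 m^3/s
Step 3: Convert Q from m^3/s to nL/s (1 m^3 = 1e12 nL, so multiply by 1e12).
Q = 712.215 nL/s


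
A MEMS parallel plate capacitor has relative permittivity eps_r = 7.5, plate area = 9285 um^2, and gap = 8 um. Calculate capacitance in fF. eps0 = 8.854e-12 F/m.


Step 1: Convert area to m^2: A = 9285e-12 m^2
Step 2: Convert gap to m: d = 8e-6 m
Step 3: C = eps0 * eps_r * A / d
C = 8.854e-12 * 7.5 * 9285e-12 / 8e-6
Step 4: Convert to fF (multiply by 1e15).
C = 77.07 fF


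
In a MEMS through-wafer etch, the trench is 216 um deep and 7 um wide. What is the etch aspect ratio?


Step 1: AR = depth / width
Step 2: AR = 216 / 7
AR = 30.9


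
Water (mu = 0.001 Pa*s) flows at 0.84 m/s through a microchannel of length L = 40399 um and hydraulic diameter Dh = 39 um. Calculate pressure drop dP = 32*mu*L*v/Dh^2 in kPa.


Step 1: Convert to SI: L = 40399e-6 m, Dh = 39e-6 m
Step 2: dP = 32 * 0.001 * 40399e-6 * 0.84 / (39e-6)^2
Step 3: dP = 713954.71 Pa
Step 4: Convert to kPa: dP = 713.95 kPa


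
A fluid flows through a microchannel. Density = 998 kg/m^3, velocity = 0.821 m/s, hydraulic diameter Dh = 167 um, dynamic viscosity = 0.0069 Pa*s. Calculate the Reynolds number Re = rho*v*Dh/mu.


Step 1: Convert Dh to meters: Dh = 167e-6 m
Step 2: Re = rho * v * Dh / mu
Re = 998 * 0.821 * 167e-6 / 0.0069
Re = 19.831


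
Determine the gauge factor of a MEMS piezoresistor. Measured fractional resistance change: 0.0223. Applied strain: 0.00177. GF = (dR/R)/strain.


Step 1: Identify values.
dR/R = 0.0223, strain = 0.00177
Step 2: GF = (dR/R) / strain = 0.0223 / 0.00177
GF = 12.6


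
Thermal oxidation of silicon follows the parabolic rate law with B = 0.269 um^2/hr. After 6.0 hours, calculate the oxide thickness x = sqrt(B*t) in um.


Step 1: Compute B*t = 0.269 * 6.0 = 1.614
Step 2: x = sqrt(1.614)
x = 1.27 um


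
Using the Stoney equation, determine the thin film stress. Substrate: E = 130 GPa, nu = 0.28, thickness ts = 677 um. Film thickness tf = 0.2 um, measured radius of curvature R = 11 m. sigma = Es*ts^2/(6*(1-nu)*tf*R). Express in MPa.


Step 1: Compute numerator: Es * ts^2 = 130 * 677^2 = 59582770 (GPa*um^2)
Step 2: Compute denominator (R in um): 6*(1-nu)*tf*R = 6*0.72*0.2*11e6 = 9504000.0 (um^2)
Step 3: sigma (GPa) = 59582770 / 9504000.0 = 6.269231e+00 GPa
Step 4: Convert to MPa (x1000): sigma = 6269.2 MPa


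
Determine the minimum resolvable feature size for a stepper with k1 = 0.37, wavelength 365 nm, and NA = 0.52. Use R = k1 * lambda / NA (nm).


Step 1: Identify values: k1 = 0.37, lambda = 365 nm, NA = 0.52
Step 2: R = k1 * lambda / NA
R = 0.37 * 365 / 0.52
R = 259.7 nm


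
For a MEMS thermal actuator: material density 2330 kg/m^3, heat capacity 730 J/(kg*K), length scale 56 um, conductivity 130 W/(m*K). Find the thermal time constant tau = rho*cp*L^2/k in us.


Step 1: Convert L to m: L = 56e-6 m
Step 2: L^2 = (56e-6)^2 = 3.136e-09 m^2
Step 3: tau = 2330 * 730 * 3.136e-09 / 130 = 4.103094e-05 s
Step 4: Convert to microseconds (multiply by 1e6).
tau = 41.031 us


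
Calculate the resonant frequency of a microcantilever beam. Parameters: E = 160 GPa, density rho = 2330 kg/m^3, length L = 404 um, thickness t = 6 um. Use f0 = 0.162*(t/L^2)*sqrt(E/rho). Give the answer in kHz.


Step 1: Convert units to SI.
t_SI = 6e-6 m, L_SI = 404e-6 m
Step 2: Calculate sqrt(E/rho).
sqrt(160e9 / 2330) = 8286.71 m/s
Step 3: Compute f0.
f0 = 0.162 * 6e-6 / (404e-6)^2 * 8286.71 = 49349.8 Hz = 49.35 kHz


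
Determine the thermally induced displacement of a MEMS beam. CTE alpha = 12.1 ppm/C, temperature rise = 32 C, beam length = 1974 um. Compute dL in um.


Step 1: Convert CTE: alpha = 12.1 ppm/C = 12.1e-6 /C
Step 2: dL = 12.1e-6 * 32 * 1974
dL = 0.7643 um


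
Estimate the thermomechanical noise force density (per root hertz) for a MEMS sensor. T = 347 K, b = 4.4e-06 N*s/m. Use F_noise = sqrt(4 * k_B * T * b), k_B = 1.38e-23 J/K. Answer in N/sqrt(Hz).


Step 1: Compute 4 * k_B * T * b
= 4 * 1.38e-23 * 347 * 4.4e-06
= 8.4279e-26 N^2/Hz
Step 2: F_noise = sqrt(8.4279e-26)
F_noise = 2.90e-13 N/sqrt(Hz)


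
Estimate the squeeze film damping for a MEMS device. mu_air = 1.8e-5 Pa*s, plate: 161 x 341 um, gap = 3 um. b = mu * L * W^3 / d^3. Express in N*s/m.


Step 1: Convert to SI.
L = 161e-6 m, W = 341e-6 m, d = 3e-6 m
Step 2: W^3 = (341e-6)^3 = 3.97e-11 m^3
Step 3: d^3 = (3e-6)^3 = 2.70e-17 m^3
Step 4: b = 1.8e-5 * 161e-6 * 3.97e-11 / 2.70e-17
b = 4.26e-03 N*s/m


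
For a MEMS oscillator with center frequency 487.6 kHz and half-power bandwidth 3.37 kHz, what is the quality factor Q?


Step 1: Q = f0 / bandwidth
Step 2: Q = 487.6 / 3.37
Q = 144.7


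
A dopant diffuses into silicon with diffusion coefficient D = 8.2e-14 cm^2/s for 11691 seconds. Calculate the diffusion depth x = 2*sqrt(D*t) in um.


Step 1: Compute D*t = 8.2e-14 * 11691 = 9.58662e-10 cm^2
Step 2: sqrt(D*t) = 3.0962e-05 cm
Step 3: x = 2 * 3.0962e-05 cm = 6.1924e-05 cm
Step 4: Convert to um (1 cm = 1e4 um): x = 0.619 um


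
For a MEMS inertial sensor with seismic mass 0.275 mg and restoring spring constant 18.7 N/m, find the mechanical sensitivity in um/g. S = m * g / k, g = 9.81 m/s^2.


Step 1: Convert mass: m = 0.275 mg = 2.75e-07 kg
Step 2: S = m * g / k = 2.75e-07 * 9.81 / 18.7
Step 3: S = 1.44e-07 m/g
Step 4: Convert to um/g: S = 0.144 um/g


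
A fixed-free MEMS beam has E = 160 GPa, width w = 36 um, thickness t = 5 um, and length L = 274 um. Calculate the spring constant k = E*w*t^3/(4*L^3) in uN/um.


Step 1: Convert E to consistent units (1 GPa = 1000 uN/um^2).
E = 160 GPa = 160000 uN/um^2
Step 2: Compute t^3 = 5^3 = 125
Step 3: Compute L^3 = 274^3 = 20570824
Step 4: k = 160000 * 36 * 125 / (4 * 20570824)
k = 8.7503 uN/um


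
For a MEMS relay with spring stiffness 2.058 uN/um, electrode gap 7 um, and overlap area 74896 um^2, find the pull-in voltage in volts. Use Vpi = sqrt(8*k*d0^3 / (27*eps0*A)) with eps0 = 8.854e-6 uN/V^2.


Step 1: Compute numerator: 8 * k * d0^3 = 8 * 2.058 * 7^3 = 5647.152
Step 2: Compute denominator: 27 * eps0 * A = 27 * 8.854e-6 * 74896 = 17.904488
Step 3: Vpi = sqrt(5647.152 / 17.904488)
Vpi = 17.76 V


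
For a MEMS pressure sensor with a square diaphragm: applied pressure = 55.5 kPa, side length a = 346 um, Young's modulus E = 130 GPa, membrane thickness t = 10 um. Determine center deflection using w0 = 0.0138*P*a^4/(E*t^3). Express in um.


Step 1: Convert pressure to compatible units (E is in GPa, so P in GPa).
P = 55.5 kPa = 55.5e-6 GPa
Step 2: Compute numerator: 0.0138 * P * a^4.
a^4 = 346^4 = 14331920656
numerator = 0.0138 * 55.5e-6 * 14331920656 = 1.0977e+04
Step 3: Compute denominator: E * t^3 = 130 * 10^3 = 130000
Step 4: w0 = numerator / denominator = 1.0977e+04 / 130000 = 0.0844 um


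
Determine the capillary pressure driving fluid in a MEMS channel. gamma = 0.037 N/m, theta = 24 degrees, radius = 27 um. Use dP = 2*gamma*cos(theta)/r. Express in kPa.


Step 1: cos(24 deg) = 0.9135
Step 2: Convert r to m: r = 27e-6 m
Step 3: dP = 2 * 0.037 * 0.9135 / 27e-6 = 2503.7 Pa
Step 4: Convert Pa to kPa (divide by 1000).
dP = 2.5 kPa


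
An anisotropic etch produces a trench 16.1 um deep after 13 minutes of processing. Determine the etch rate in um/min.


Step 1: Etch rate = depth / time
Step 2: rate = 16.1 / 13
rate = 1.238 um/min


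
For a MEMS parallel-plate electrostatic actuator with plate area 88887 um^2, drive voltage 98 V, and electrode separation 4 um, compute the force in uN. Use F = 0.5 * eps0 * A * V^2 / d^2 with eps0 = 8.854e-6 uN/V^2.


Step 1: Identify parameters.
eps0 = 8.854e-6 uN/V^2, A = 88887 um^2, V = 98 V, d = 4 um
Step 2: Compute V^2 = 98^2 = 9604
Step 3: Compute d^2 = 4^2 = 16
Step 4: F = 0.5 * 8.854e-6 * 88887 * 9604 / 16
F = 236.2 uN


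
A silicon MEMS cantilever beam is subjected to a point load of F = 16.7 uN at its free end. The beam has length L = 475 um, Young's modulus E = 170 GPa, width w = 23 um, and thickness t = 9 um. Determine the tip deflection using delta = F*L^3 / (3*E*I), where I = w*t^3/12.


Step 1: Calculate the second moment of area.
I = w * t^3 / 12 = 23 * 9^3 / 12 = 1397.25 um^4
Step 2: Convert E to consistent units (1 GPa = 1000 uN/um^2).
E = 170 GPa = 170000 uN/um^2
Step 3: Calculate tip deflection.
delta = F * L^3 / (3 * E * I)
delta = 16.7 * 475^3 / (3 * 170000 * 1397.25)
delta = 2.5116 um


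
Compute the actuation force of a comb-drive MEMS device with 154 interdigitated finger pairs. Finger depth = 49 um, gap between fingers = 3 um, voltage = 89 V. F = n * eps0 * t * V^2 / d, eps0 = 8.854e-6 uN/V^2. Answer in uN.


Step 1: Parameters: n=154, eps0=8.854e-6 uN/V^2, t=49 um, V=89 V, d=3 um
Step 2: V^2 = 7921
Step 3: F = 154 * 8.854e-6 * 49 * 7921 / 3
F = 176.407 uN


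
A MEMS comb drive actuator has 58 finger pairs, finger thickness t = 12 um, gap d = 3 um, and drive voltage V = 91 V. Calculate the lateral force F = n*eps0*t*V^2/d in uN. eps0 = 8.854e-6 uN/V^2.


Step 1: Parameters: n=58, eps0=8.854e-6 uN/V^2, t=12 um, V=91 V, d=3 um
Step 2: V^2 = 8281
Step 3: F = 58 * 8.854e-6 * 12 * 8281 / 3
F = 17.01 uN


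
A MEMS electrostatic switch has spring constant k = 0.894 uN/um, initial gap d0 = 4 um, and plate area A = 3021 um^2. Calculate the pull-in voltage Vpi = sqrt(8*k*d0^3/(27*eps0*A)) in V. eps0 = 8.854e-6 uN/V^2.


Step 1: Compute numerator: 8 * k * d0^3 = 8 * 0.894 * 4^3 = 457.728
Step 2: Compute denominator: 27 * eps0 * A = 27 * 8.854e-6 * 3021 = 0.722194
Step 3: Vpi = sqrt(457.728 / 0.722194)
Vpi = 25.18 V


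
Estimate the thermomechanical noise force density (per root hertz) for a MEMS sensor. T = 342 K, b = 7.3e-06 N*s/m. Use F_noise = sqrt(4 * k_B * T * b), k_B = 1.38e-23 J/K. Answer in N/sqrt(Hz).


Step 1: Compute 4 * k_B * T * b
= 4 * 1.38e-23 * 342 * 7.3e-06
= 1.3781e-25 N^2/Hz
Step 2: F_noise = sqrt(1.3781e-25)
F_noise = 3.71e-13 N/sqrt(Hz)


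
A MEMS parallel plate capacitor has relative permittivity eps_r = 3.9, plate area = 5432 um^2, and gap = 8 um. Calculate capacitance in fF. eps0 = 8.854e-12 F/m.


Step 1: Convert area to m^2: A = 5432e-12 m^2
Step 2: Convert gap to m: d = 8e-6 m
Step 3: C = eps0 * eps_r * A / d
C = 8.854e-12 * 3.9 * 5432e-12 / 8e-6
Step 4: Convert to fF (multiply by 1e15).
C = 23.45 fF


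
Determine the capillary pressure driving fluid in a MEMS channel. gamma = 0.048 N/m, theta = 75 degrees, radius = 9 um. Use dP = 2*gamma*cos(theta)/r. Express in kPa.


Step 1: cos(75 deg) = 0.2588
Step 2: Convert r to m: r = 9e-6 m
Step 3: dP = 2 * 0.048 * 0.2588 / 9e-6 = 2760.5 Pa
Step 4: Convert Pa to kPa (divide by 1000).
dP = 2.76 kPa


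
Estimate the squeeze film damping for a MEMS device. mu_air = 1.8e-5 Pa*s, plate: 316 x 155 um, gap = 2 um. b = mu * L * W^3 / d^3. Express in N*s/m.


Step 1: Convert to SI.
L = 316e-6 m, W = 155e-6 m, d = 2e-6 m
Step 2: W^3 = (155e-6)^3 = 3.72e-12 m^3
Step 3: d^3 = (2e-6)^3 = 8.00e-18 m^3
Step 4: b = 1.8e-5 * 316e-6 * 3.72e-12 / 8.00e-18
b = 2.65e-03 N*s/m


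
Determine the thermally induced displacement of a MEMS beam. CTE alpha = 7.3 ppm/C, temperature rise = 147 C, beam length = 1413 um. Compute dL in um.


Step 1: Convert CTE: alpha = 7.3 ppm/C = 7.3e-6 /C
Step 2: dL = 7.3e-6 * 147 * 1413
dL = 1.5163 um


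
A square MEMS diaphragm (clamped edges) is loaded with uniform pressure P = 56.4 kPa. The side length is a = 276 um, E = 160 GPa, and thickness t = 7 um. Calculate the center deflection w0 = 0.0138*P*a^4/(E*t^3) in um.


Step 1: Convert pressure to compatible units (E is in GPa, so P in GPa).
P = 56.4 kPa = 56.4e-6 GPa
Step 2: Compute numerator: 0.0138 * P * a^4.
a^4 = 276^4 = 5802782976
numerator = 0.0138 * 56.4e-6 * 5802782976 = 4.5164e+03
Step 3: Compute denominator: E * t^3 = 160 * 7^3 = 54880
Step 4: w0 = numerator / denominator = 4.5164e+03 / 54880 = 0.0823 um


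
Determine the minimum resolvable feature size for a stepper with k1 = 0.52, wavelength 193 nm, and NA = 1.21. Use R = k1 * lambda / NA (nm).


Step 1: Identify values: k1 = 0.52, lambda = 193 nm, NA = 1.21
Step 2: R = k1 * lambda / NA
R = 0.52 * 193 / 1.21
R = 82.9 nm


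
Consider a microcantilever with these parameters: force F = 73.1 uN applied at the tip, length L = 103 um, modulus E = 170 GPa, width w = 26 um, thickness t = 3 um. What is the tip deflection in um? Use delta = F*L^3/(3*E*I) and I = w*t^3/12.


Step 1: Calculate the second moment of area.
I = w * t^3 / 12 = 26 * 3^3 / 12 = 58.5 um^4
Step 2: Convert E to consistent units (1 GPa = 1000 uN/um^2).
E = 170 GPa = 170000 uN/um^2
Step 3: Calculate tip deflection.
delta = F * L^3 / (3 * E * I)
delta = 73.1 * 103^3 / (3 * 170000 * 58.5)
delta = 2.6773 um


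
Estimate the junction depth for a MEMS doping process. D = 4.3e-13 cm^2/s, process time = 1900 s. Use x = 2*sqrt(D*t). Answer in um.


Step 1: Compute D*t = 4.3e-13 * 1900 = 8.17e-10 cm^2
Step 2: sqrt(D*t) = 2.8583e-05 cm
Step 3: x = 2 * 2.8583e-05 cm = 5.7166e-05 cm
Step 4: Convert to um (1 cm = 1e4 um): x = 0.572 um


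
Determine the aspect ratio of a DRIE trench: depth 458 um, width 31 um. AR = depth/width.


Step 1: AR = depth / width
Step 2: AR = 458 / 31
AR = 14.8


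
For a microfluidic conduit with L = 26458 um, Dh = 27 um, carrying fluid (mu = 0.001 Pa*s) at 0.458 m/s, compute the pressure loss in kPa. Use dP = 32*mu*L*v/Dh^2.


Step 1: Convert to SI: L = 26458e-6 m, Dh = 27e-6 m
Step 2: dP = 32 * 0.001 * 26458e-6 * 0.458 / (27e-6)^2
Step 3: dP = 531918.31 Pa
Step 4: Convert to kPa: dP = 531.92 kPa


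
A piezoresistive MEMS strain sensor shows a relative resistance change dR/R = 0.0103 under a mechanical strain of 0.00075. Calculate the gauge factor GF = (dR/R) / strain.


Step 1: Identify values.
dR/R = 0.0103, strain = 0.00075
Step 2: GF = (dR/R) / strain = 0.0103 / 0.00075
GF = 13.7


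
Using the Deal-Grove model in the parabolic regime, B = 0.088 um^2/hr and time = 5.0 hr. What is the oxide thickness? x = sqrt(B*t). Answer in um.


Step 1: Compute B*t = 0.088 * 5.0 = 0.44
Step 2: x = sqrt(0.44)
x = 0.663 um


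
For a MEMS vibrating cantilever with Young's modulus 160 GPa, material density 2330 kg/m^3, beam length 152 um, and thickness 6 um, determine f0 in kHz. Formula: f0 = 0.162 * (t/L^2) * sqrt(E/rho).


Step 1: Convert units to SI.
t_SI = 6e-6 m, L_SI = 152e-6 m
Step 2: Calculate sqrt(E/rho).
sqrt(160e9 / 2330) = 8286.71 m/s
Step 3: Compute f0.
f0 = 0.162 * 6e-6 / (152e-6)^2 * 8286.71 = 348627.2 Hz = 348.63 kHz


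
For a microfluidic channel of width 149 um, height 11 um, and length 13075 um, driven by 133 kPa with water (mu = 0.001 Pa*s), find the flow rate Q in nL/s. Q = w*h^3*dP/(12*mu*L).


Step 1: Convert all dimensions to SI (meters).
w = 149e-6 m, h = 11e-6 m, L = 13075e-6 m, dP = 133e3 Pa
Step 2: Q = w * h^3 * dP / (12 * mu * L)
Q = 149e-6 * (11e-6)^3 * 133e3 / (12 * 0.001 * 13075e-6) = 1.681098e-10 m^3/s
Step 3: Convert Q from m^3/s to nL/s (1 m^3 = 1e12 nL, so multiply by 1e12).
Q = 168.11 nL/s


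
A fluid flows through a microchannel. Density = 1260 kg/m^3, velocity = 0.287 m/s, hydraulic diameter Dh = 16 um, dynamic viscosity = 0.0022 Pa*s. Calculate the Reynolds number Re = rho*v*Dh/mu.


Step 1: Convert Dh to meters: Dh = 16e-6 m
Step 2: Re = rho * v * Dh / mu
Re = 1260 * 0.287 * 16e-6 / 0.0022
Re = 2.63


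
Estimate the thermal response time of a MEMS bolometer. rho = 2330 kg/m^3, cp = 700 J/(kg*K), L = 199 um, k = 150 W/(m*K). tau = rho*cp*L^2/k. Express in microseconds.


Step 1: Convert L to m: L = 199e-6 m
Step 2: L^2 = (199e-6)^2 = 3.9601e-08 m^2
Step 3: tau = 2330 * 700 * 3.9601e-08 / 150 = 4.3059487e-04 s
Step 4: Convert to microseconds (multiply by 1e6).
tau = 430.595 us


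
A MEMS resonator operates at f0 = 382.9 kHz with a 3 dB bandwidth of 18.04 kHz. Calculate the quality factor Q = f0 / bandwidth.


Step 1: Q = f0 / bandwidth
Step 2: Q = 382.9 / 18.04
Q = 21.2


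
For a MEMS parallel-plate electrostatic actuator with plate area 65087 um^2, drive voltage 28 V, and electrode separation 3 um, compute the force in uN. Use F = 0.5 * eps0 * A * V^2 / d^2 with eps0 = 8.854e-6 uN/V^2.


Step 1: Identify parameters.
eps0 = 8.854e-6 uN/V^2, A = 65087 um^2, V = 28 V, d = 3 um
Step 2: Compute V^2 = 28^2 = 784
Step 3: Compute d^2 = 3^2 = 9
Step 4: F = 0.5 * 8.854e-6 * 65087 * 784 / 9
F = 25.1 uN


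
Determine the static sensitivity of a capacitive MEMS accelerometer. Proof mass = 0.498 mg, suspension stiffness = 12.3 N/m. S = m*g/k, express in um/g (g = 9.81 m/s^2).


Step 1: Convert mass: m = 0.498 mg = 4.98e-07 kg
Step 2: S = m * g / k = 4.98e-07 * 9.81 / 12.3
Step 3: S = 3.97e-07 m/g
Step 4: Convert to um/g: S = 0.397 um/g


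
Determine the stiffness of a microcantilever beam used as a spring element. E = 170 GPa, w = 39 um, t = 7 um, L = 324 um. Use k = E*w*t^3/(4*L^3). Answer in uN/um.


Step 1: Convert E to consistent units (1 GPa = 1000 uN/um^2).
E = 170 GPa = 170000 uN/um^2
Step 2: Compute t^3 = 7^3 = 343
Step 3: Compute L^3 = 324^3 = 34012224
Step 4: k = 170000 * 39 * 343 / (4 * 34012224)
k = 16.7152 uN/um


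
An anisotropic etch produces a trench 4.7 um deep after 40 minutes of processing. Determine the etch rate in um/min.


Step 1: Etch rate = depth / time
Step 2: rate = 4.7 / 40
rate = 0.118 um/min


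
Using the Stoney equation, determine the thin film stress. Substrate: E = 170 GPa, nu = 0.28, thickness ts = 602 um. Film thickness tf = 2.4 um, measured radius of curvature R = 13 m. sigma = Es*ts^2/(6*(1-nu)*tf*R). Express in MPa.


Step 1: Compute numerator: Es * ts^2 = 170 * 602^2 = 61608680 (GPa*um^2)
Step 2: Compute denominator (R in um): 6*(1-nu)*tf*R = 6*0.72*2.4*13e6 = 134784000.0 (um^2)
Step 3: sigma (GPa) = 61608680 / 134784000.0 = 4.57092e-01 GPa
Step 4: Convert to MPa (x1000): sigma = 457.1 MPa


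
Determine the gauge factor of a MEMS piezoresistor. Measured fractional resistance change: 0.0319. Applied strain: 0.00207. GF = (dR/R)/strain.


Step 1: Identify values.
dR/R = 0.0319, strain = 0.00207
Step 2: GF = (dR/R) / strain = 0.0319 / 0.00207
GF = 15.4


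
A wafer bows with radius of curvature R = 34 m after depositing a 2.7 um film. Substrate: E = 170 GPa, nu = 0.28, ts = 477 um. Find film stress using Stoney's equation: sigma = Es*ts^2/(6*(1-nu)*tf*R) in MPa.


Step 1: Compute numerator: Es * ts^2 = 170 * 477^2 = 38679930 (GPa*um^2)
Step 2: Compute denominator (R in um): 6*(1-nu)*tf*R = 6*0.72*2.7*34e6 = 396576000.0 (um^2)
Step 3: sigma (GPa) = 38679930 / 396576000.0 = 9.7535e-02 GPa
Step 4: Convert to MPa (x1000): sigma = 97.5 MPa


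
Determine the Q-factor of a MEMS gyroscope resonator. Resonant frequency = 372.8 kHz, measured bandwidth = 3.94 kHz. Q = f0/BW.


Step 1: Q = f0 / bandwidth
Step 2: Q = 372.8 / 3.94
Q = 94.6


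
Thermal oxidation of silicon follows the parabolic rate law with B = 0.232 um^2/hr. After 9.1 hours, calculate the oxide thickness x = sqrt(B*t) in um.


Step 1: Compute B*t = 0.232 * 9.1 = 2.1112
Step 2: x = sqrt(2.1112)
x = 1.453 um


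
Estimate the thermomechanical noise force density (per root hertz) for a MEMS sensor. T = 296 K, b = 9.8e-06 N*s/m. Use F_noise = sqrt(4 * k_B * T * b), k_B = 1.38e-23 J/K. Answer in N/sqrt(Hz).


Step 1: Compute 4 * k_B * T * b
= 4 * 1.38e-23 * 296 * 9.8e-06
= 1.6012e-25 N^2/Hz
Step 2: F_noise = sqrt(1.6012e-25)
F_noise = 4.00e-13 N/sqrt(Hz)


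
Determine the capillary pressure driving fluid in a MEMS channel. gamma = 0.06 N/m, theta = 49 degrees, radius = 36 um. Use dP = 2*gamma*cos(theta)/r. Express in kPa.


Step 1: cos(49 deg) = 0.6561
Step 2: Convert r to m: r = 36e-6 m
Step 3: dP = 2 * 0.06 * 0.6561 / 36e-6 = 2187.0 Pa
Step 4: Convert Pa to kPa (divide by 1000).
dP = 2.19 kPa


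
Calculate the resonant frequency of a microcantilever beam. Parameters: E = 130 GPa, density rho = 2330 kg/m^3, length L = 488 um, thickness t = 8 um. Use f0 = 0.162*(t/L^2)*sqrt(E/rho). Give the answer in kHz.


Step 1: Convert units to SI.
t_SI = 8e-6 m, L_SI = 488e-6 m
Step 2: Calculate sqrt(E/rho).
sqrt(130e9 / 2330) = 7469.54 m/s
Step 3: Compute f0.
f0 = 0.162 * 8e-6 / (488e-6)^2 * 7469.54 = 40649.9 Hz = 40.65 kHz


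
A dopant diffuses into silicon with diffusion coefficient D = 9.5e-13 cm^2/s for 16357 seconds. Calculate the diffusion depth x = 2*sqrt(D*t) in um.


Step 1: Compute D*t = 9.5e-13 * 16357 = 1.553915e-08 cm^2
Step 2: sqrt(D*t) = 1.24656e-04 cm
Step 3: x = 2 * 1.24656e-04 cm = 2.49312e-04 cm
Step 4: Convert to um (1 cm = 1e4 um): x = 2.493 um


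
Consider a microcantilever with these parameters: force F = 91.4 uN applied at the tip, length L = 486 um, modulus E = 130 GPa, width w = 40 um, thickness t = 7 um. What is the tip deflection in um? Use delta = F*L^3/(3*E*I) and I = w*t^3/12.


Step 1: Calculate the second moment of area.
I = w * t^3 / 12 = 40 * 7^3 / 12 = 1143.3333 um^4
Step 2: Convert E to consistent units (1 GPa = 1000 uN/um^2).
E = 130 GPa = 130000 uN/um^2
Step 3: Calculate tip deflection.
delta = F * L^3 / (3 * E * I)
delta = 91.4 * 486^3 / (3 * 130000 * 1143.3333)
delta = 23.5298 um


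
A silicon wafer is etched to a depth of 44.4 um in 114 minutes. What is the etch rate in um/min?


Step 1: Etch rate = depth / time
Step 2: rate = 44.4 / 114
rate = 0.389 um/min


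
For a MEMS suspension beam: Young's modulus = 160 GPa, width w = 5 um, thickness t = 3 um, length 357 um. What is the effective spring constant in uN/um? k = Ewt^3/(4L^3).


Step 1: Convert E to consistent units (1 GPa = 1000 uN/um^2).
E = 160 GPa = 160000 uN/um^2
Step 2: Compute t^3 = 3^3 = 27
Step 3: Compute L^3 = 357^3 = 45499293
Step 4: k = 160000 * 5 * 27 / (4 * 45499293)
k = 0.1187 uN/um


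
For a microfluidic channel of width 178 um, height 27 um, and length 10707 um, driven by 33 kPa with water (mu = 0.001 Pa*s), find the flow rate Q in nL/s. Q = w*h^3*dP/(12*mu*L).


Step 1: Convert all dimensions to SI (meters).
w = 178e-6 m, h = 27e-6 m, L = 10707e-6 m, dP = 33e3 Pa
Step 2: Q = w * h^3 * dP / (12 * mu * L)
Q = 178e-6 * (27e-6)^3 * 33e3 / (12 * 0.001 * 10707e-6) = 8.9986257e-10 m^3/s
Step 3: Convert Q from m^3/s to nL/s (1 m^3 = 1e12 nL, so multiply by 1e12).
Q = 899.863 nL/s


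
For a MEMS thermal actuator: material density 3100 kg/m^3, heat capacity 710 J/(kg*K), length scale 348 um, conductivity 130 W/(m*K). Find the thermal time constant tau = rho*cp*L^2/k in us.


Step 1: Convert L to m: L = 348e-6 m
Step 2: L^2 = (348e-6)^2 = 1.21104e-07 m^2
Step 3: tau = 3100 * 710 * 1.21104e-07 / 130 = 2.05038388e-03 s
Step 4: Convert to microseconds (multiply by 1e6).
tau = 2050.384 us


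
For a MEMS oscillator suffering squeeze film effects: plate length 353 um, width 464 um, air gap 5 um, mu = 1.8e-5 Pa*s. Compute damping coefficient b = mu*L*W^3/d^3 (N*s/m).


Step 1: Convert to SI.
L = 353e-6 m, W = 464e-6 m, d = 5e-6 m
Step 2: W^3 = (464e-6)^3 = 9.99e-11 m^3
Step 3: d^3 = (5e-6)^3 = 1.25e-16 m^3
Step 4: b = 1.8e-5 * 353e-6 * 9.99e-11 / 1.25e-16
b = 5.08e-03 N*s/m


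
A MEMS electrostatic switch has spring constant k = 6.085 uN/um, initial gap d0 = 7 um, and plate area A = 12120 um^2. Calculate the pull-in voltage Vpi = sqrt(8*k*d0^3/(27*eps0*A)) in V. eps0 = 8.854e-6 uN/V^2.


Step 1: Compute numerator: 8 * k * d0^3 = 8 * 6.085 * 7^3 = 16697.24
Step 2: Compute denominator: 27 * eps0 * A = 27 * 8.854e-6 * 12120 = 2.897383
Step 3: Vpi = sqrt(16697.24 / 2.897383)
Vpi = 75.91 V
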